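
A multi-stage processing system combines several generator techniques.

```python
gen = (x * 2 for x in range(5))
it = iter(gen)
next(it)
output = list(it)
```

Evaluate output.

Step 1: Generator produces [0, 2, 4, 6, 8].
Step 2: next(it) consumes first element (0).
Step 3: list(it) collects remaining: [2, 4, 6, 8].
Therefore output = [2, 4, 6, 8].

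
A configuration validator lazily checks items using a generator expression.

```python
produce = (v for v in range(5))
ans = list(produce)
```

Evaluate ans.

Step 1: Generator expression iterates range(5): [0, 1, 2, 3, 4].
Step 2: list() collects all values.
Therefore ans = [0, 1, 2, 3, 4].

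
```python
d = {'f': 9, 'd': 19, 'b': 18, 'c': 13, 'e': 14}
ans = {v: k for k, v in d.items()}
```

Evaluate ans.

Step 1: Invert dict (swap keys and values):
  'f': 9 -> 9: 'f'
  'd': 19 -> 19: 'd'
  'b': 18 -> 18: 'b'
  'c': 13 -> 13: 'c'
  'e': 14 -> 14: 'e'
Therefore ans = {9: 'f', 19: 'd', 18: 'b', 13: 'c', 14: 'e'}.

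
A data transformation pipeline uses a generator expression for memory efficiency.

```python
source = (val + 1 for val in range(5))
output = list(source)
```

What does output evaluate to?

Step 1: For each val in range(5), compute val+1:
  val=0: 0+1 = 1
  val=1: 1+1 = 2
  val=2: 2+1 = 3
  val=3: 3+1 = 4
  val=4: 4+1 = 5
Therefore output = [1, 2, 3, 4, 5].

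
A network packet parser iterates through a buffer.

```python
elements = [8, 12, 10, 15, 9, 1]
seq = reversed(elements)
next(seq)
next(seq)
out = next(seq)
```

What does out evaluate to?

Step 1: reversed([8, 12, 10, 15, 9, 1]) gives iterator: [1, 9, 15, 10, 12, 8].
Step 2: First next() = 1, second next() = 9.
Step 3: Third next() = 15.
Therefore out = 15.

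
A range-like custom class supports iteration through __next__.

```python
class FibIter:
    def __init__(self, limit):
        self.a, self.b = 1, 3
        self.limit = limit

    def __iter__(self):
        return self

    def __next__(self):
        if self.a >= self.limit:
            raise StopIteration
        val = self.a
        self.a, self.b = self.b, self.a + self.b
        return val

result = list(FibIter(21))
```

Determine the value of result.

Step 1: Fibonacci-like sequence (a=1, b=3) until >= 21:
  Yield 1, then a,b = 3,4
  Yield 3, then a,b = 4,7
  Yield 4, then a,b = 7,11
  Yield 7, then a,b = 11,18
  Yield 11, then a,b = 18,29
  Yield 18, then a,b = 29,47
Step 2: 29 >= 21, stop.
Therefore result = [1, 3, 4, 7, 11, 18].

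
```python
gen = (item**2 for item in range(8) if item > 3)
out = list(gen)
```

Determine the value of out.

Step 1: For range(8), keep item > 3, then square:
  item=0: 0 <= 3, excluded
  item=1: 1 <= 3, excluded
  item=2: 2 <= 3, excluded
  item=3: 3 <= 3, excluded
  item=4: 4 > 3, yield 4**2 = 16
  item=5: 5 > 3, yield 5**2 = 25
  item=6: 6 > 3, yield 6**2 = 36
  item=7: 7 > 3, yield 7**2 = 49
Therefore out = [16, 25, 36, 49].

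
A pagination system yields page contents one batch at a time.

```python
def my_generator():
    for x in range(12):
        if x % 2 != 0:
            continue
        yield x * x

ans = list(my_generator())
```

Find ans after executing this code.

Step 1: Only yield x**2 when x is divisible by 2:
  x=0: 0 % 2 == 0, yield 0**2 = 0
  x=2: 2 % 2 == 0, yield 2**2 = 4
  x=4: 4 % 2 == 0, yield 4**2 = 16
  x=6: 6 % 2 == 0, yield 6**2 = 36
  x=8: 8 % 2 == 0, yield 8**2 = 64
  x=10: 10 % 2 == 0, yield 10**2 = 100
Therefore ans = [0, 4, 16, 36, 64, 100].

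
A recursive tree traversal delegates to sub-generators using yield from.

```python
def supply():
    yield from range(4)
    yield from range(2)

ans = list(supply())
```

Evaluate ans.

Step 1: Trace yields in order:
  yield 0
  yield 1
  yield 2
  yield 3
  yield 0
  yield 1
Therefore ans = [0, 1, 2, 3, 0, 1].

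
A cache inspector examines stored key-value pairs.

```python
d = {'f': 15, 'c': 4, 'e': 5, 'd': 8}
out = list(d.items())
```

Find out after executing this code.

Step 1: d.items() returns (key, value) pairs in insertion order.
Therefore out = [('f', 15), ('c', 4), ('e', 5), ('d', 8)].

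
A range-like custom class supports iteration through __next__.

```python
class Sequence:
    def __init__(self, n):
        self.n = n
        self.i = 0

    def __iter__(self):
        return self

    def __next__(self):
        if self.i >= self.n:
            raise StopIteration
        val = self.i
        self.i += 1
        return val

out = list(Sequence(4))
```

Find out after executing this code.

Step 1: Sequence(4) creates an iterator counting 0 to 3.
Step 2: list() consumes all values: [0, 1, 2, 3].
Therefore out = [0, 1, 2, 3].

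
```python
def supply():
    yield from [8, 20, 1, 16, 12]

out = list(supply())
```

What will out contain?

Step 1: yield from delegates to the iterable, yielding each element.
Step 2: Collected values: [8, 20, 1, 16, 12].
Therefore out = [8, 20, 1, 16, 12].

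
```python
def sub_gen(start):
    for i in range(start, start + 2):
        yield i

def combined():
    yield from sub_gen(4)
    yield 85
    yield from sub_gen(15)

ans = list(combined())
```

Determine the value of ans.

Step 1: combined() delegates to sub_gen(4):
  yield 4
  yield 5
Step 2: yield 85
Step 3: Delegates to sub_gen(15):
  yield 15
  yield 16
Therefore ans = [4, 5, 85, 15, 16].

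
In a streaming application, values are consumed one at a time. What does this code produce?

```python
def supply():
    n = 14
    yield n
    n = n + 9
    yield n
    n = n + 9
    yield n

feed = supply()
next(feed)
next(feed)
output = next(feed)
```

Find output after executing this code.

Step 1: Trace through generator execution:
  Yield 1: n starts at 14, yield 14
  Yield 2: n = 14 + 9 = 23, yield 23
  Yield 3: n = 23 + 9 = 32, yield 32
Step 2: First next() gets 14, second next() gets the second value, third next() yields 32.
Therefore output = 32.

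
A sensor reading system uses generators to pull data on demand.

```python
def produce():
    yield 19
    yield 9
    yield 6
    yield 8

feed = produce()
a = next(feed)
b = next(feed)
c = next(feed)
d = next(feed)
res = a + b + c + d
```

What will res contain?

Step 1: Create generator and consume all values:
  a = next(feed) = 19
  b = next(feed) = 9
  c = next(feed) = 6
  d = next(feed) = 8
Step 2: res = 19 + 9 + 6 + 8 = 42.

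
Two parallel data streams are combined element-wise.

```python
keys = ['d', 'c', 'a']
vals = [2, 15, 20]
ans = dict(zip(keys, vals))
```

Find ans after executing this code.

Step 1: zip pairs keys with values:
  'd' -> 2
  'c' -> 15
  'a' -> 20
Therefore ans = {'d': 2, 'c': 15, 'a': 20}.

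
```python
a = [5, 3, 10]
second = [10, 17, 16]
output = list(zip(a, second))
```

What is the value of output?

Step 1: zip pairs elements at same index:
  Index 0: (5, 10)
  Index 1: (3, 17)
  Index 2: (10, 16)
Therefore output = [(5, 10), (3, 17), (10, 16)].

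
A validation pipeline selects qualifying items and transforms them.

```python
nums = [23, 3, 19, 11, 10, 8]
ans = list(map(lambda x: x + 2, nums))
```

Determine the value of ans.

Step 1: Apply lambda x: x + 2 to each element:
  23 -> 25
  3 -> 5
  19 -> 21
  11 -> 13
  10 -> 12
  8 -> 10
Therefore ans = [25, 5, 21, 13, 12, 10].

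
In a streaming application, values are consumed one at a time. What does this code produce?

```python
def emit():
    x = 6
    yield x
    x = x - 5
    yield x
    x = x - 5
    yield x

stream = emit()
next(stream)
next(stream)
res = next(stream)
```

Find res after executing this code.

Step 1: Trace through generator execution:
  Yield 1: x starts at 6, yield 6
  Yield 2: x = 6 - 5 = 1, yield 1
  Yield 3: x = 1 - 5 = -4, yield -4
Step 2: First next() gets 6, second next() gets the second value, third next() yields -4.
Therefore res = -4.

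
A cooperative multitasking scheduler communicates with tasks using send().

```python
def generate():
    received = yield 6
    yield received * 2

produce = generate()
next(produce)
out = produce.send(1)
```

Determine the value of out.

Step 1: next(produce) advances to first yield, producing 6.
Step 2: send(1) resumes, received = 1.
Step 3: yield received * 2 = 1 * 2 = 2.
Therefore out = 2.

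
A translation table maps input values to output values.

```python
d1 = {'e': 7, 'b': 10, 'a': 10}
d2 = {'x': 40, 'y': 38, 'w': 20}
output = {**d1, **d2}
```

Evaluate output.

Step 1: Merge d1 and d2 (d2 values override on key conflicts).
Step 2: d1 has keys ['e', 'b', 'a'], d2 has keys ['x', 'y', 'w'].
Therefore output = {'e': 7, 'b': 10, 'a': 10, 'x': 40, 'y': 38, 'w': 20}.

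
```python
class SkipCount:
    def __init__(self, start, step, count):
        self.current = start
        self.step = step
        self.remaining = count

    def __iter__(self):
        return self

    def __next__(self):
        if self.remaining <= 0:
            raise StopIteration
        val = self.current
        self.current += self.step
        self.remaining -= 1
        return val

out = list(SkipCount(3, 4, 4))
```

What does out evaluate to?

Step 1: SkipCount starts at 3, increments by 4, for 4 steps:
  Yield 3, then current += 4
  Yield 7, then current += 4
  Yield 11, then current += 4
  Yield 15, then current += 4
Therefore out = [3, 7, 11, 15].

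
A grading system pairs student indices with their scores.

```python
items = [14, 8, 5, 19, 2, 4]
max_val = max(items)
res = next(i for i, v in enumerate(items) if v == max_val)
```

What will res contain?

Step 1: max([14, 8, 5, 19, 2, 4]) = 19.
Step 2: Find first index where value == 19:
  Index 0: 14 != 19
  Index 1: 8 != 19
  Index 2: 5 != 19
  Index 3: 19 == 19, found!
Therefore res = 3.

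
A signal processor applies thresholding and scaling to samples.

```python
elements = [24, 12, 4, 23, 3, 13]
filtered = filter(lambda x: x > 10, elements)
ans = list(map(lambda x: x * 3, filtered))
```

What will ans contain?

Step 1: Filter elements for elements > 10:
  24: kept
  12: kept
  4: removed
  23: kept
  3: removed
  13: kept
Step 2: Map x * 3 on filtered [24, 12, 23, 13]:
  24 -> 72
  12 -> 36
  23 -> 69
  13 -> 39
Therefore ans = [72, 36, 69, 39].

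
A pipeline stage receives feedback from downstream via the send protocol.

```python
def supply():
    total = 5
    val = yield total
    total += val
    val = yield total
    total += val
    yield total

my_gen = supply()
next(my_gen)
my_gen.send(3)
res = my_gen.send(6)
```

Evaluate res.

Step 1: next() -> yield total=5.
Step 2: send(3) -> val=3, total = 5+3 = 8, yield 8.
Step 3: send(6) -> val=6, total = 8+6 = 14, yield 14.
Therefore res = 14.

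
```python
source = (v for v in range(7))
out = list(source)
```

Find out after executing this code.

Step 1: Generator expression iterates range(7): [0, 1, 2, 3, 4, 5, 6].
Step 2: list() collects all values.
Therefore out = [0, 1, 2, 3, 4, 5, 6].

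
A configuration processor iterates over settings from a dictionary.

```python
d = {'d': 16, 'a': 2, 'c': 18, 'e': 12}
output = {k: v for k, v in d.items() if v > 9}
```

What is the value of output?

Step 1: Filter items where value > 9:
  'd': 16 > 9: kept
  'a': 2 <= 9: removed
  'c': 18 > 9: kept
  'e': 12 > 9: kept
Therefore output = {'d': 16, 'c': 18, 'e': 12}.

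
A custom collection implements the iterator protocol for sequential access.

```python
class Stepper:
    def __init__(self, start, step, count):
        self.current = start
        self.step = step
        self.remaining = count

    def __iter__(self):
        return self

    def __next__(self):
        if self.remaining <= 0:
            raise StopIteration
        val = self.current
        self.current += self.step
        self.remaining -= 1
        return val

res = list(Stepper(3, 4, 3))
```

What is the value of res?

Step 1: Stepper starts at 3, increments by 4, for 3 steps:
  Yield 3, then current += 4
  Yield 7, then current += 4
  Yield 11, then current += 4
Therefore res = [3, 7, 11].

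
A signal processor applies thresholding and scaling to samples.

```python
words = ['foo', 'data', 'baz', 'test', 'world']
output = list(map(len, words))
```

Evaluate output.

Step 1: Map len() to each word:
  'foo' -> 3
  'data' -> 4
  'baz' -> 3
  'test' -> 4
  'world' -> 5
Therefore output = [3, 4, 3, 4, 5].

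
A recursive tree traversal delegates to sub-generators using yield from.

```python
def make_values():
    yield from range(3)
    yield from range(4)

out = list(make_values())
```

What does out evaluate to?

Step 1: Trace yields in order:
  yield 0
  yield 1
  yield 2
  yield 0
  yield 1
  yield 2
  yield 3
Therefore out = [0, 1, 2, 0, 1, 2, 3].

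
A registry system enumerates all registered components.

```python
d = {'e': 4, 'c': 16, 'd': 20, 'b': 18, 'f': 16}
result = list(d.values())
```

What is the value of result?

Step 1: d.values() returns the dictionary values in insertion order.
Therefore result = [4, 16, 20, 18, 16].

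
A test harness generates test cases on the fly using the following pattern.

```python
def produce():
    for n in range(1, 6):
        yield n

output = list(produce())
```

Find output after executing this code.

Step 1: The generator yields each value from range(1, 6).
Step 2: list() consumes all yields: [1, 2, 3, 4, 5].
Therefore output = [1, 2, 3, 4, 5].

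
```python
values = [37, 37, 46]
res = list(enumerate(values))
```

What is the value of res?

Step 1: enumerate pairs each element with its index:
  (0, 37)
  (1, 37)
  (2, 46)
Therefore res = [(0, 37), (1, 37), (2, 46)].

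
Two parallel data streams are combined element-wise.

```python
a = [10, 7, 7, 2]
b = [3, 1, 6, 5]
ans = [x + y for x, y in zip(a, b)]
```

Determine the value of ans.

Step 1: Add corresponding elements:
  10 + 3 = 13
  7 + 1 = 8
  7 + 6 = 13
  2 + 5 = 7
Therefore ans = [13, 8, 13, 7].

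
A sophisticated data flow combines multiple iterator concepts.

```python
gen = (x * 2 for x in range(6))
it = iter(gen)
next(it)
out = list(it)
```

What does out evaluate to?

Step 1: Generator produces [0, 2, 4, 6, 8, 10].
Step 2: next(it) consumes first element (0).
Step 3: list(it) collects remaining: [2, 4, 6, 8, 10].
Therefore out = [2, 4, 6, 8, 10].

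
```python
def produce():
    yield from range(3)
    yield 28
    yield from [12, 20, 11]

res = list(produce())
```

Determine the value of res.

Step 1: Trace yields in order:
  yield 0
  yield 1
  yield 2
  yield 28
  yield 12
  yield 20
  yield 11
Therefore res = [0, 1, 2, 28, 12, 20, 11].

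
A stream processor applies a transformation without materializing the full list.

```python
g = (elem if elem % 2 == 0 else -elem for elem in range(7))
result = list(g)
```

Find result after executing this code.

Step 1: For each elem in range(7), yield elem if even, else -elem:
  elem=0: even, yield 0
  elem=1: odd, yield -1
  elem=2: even, yield 2
  elem=3: odd, yield -3
  elem=4: even, yield 4
  elem=5: odd, yield -5
  elem=6: even, yield 6
Therefore result = [0, -1, 2, -3, 4, -5, 6].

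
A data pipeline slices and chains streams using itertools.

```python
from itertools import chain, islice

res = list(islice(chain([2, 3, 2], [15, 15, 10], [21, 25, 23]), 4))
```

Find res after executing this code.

Step 1: chain([2, 3, 2], [15, 15, 10], [21, 25, 23]) = [2, 3, 2, 15, 15, 10, 21, 25, 23].
Step 2: islice takes first 4 elements: [2, 3, 2, 15].
Therefore res = [2, 3, 2, 15].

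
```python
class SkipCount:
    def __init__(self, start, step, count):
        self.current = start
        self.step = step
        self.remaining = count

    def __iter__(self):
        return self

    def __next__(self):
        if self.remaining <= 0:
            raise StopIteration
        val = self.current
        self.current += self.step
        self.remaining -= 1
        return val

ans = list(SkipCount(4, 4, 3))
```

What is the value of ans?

Step 1: SkipCount starts at 4, increments by 4, for 3 steps:
  Yield 4, then current += 4
  Yield 8, then current += 4
  Yield 12, then current += 4
Therefore ans = [4, 8, 12].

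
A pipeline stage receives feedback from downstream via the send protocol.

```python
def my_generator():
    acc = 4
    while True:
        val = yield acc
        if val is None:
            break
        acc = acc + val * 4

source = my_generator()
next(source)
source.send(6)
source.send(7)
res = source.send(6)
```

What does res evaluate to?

Step 1: next() -> yield acc=4.
Step 2: send(6) -> val=6, acc = 4 + 6*4 = 28, yield 28.
Step 3: send(7) -> val=7, acc = 28 + 7*4 = 56, yield 56.
Step 4: send(6) -> val=6, acc = 56 + 6*4 = 80, yield 80.
Therefore res = 80.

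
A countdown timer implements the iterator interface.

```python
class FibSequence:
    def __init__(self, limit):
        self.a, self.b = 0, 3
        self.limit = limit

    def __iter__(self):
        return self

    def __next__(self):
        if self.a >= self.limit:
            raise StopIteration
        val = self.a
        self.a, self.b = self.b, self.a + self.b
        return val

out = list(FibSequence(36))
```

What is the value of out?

Step 1: Fibonacci-like sequence (a=0, b=3) until >= 36:
  Yield 0, then a,b = 3,3
  Yield 3, then a,b = 3,6
  Yield 3, then a,b = 6,9
  Yield 6, then a,b = 9,15
  Yield 9, then a,b = 15,24
  Yield 15, then a,b = 24,39
  Yield 24, then a,b = 39,63
Step 2: 39 >= 36, stop.
Therefore out = [0, 3, 3, 6, 9, 15, 24].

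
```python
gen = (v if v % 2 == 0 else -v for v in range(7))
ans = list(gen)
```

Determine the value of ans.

Step 1: For each v in range(7), yield v if even, else -v:
  v=0: even, yield 0
  v=1: odd, yield -1
  v=2: even, yield 2
  v=3: odd, yield -3
  v=4: even, yield 4
  v=5: odd, yield -5
  v=6: even, yield 6
Therefore ans = [0, -1, 2, -3, 4, -5, 6].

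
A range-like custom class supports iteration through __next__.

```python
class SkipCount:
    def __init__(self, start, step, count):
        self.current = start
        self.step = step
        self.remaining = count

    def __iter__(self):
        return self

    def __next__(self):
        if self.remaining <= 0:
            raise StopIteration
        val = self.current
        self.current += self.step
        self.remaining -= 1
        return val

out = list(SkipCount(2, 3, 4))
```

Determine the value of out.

Step 1: SkipCount starts at 2, increments by 3, for 4 steps:
  Yield 2, then current += 3
  Yield 5, then current += 3
  Yield 8, then current += 3
  Yield 11, then current += 3
Therefore out = [2, 5, 8, 11].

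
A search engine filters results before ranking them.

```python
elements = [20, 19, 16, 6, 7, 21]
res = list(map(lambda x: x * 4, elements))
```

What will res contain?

Step 1: Apply lambda x: x * 4 to each element:
  20 -> 80
  19 -> 76
  16 -> 64
  6 -> 24
  7 -> 28
  21 -> 84
Therefore res = [80, 76, 64, 24, 28, 84].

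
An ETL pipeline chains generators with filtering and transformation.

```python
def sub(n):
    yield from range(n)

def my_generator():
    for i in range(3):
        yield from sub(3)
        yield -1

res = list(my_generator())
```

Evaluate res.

Step 1: For each i in range(3):
  i=0: yield from sub(3) -> [0, 1, 2], then yield -1
  i=1: yield from sub(3) -> [0, 1, 2], then yield -1
  i=2: yield from sub(3) -> [0, 1, 2], then yield -1
Therefore res = [0, 1, 2, -1, 0, 1, 2, -1, 0, 1, 2, -1].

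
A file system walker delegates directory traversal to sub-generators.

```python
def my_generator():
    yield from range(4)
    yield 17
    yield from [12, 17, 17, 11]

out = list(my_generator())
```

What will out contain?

Step 1: Trace yields in order:
  yield 0
  yield 1
  yield 2
  yield 3
  yield 17
  yield 12
  yield 17
  yield 17
  yield 11
Therefore out = [0, 1, 2, 3, 17, 12, 17, 17, 11].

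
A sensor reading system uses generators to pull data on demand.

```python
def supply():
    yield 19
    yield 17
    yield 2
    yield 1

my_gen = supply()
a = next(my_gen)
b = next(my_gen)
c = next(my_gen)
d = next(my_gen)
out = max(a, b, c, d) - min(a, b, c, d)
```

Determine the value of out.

Step 1: Create generator and consume all values:
  a = next(my_gen) = 19
  b = next(my_gen) = 17
  c = next(my_gen) = 2
  d = next(my_gen) = 1
Step 2: max = 19, min = 1, out = 19 - 1 = 18.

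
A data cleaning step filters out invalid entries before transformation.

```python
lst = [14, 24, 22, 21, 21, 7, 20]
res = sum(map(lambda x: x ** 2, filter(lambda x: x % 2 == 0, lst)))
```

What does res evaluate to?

Step 1: Filter even numbers from [14, 24, 22, 21, 21, 7, 20]: [14, 24, 22, 20]
Step 2: Square each: [196, 576, 484, 400]
Step 3: Sum = 1656.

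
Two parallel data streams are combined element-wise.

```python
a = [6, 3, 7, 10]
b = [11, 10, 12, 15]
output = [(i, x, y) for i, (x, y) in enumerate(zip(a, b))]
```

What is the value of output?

Step 1: enumerate(zip(a, b)) gives index with paired elements:
  i=0: (6, 11)
  i=1: (3, 10)
  i=2: (7, 12)
  i=3: (10, 15)
Therefore output = [(0, 6, 11), (1, 3, 10), (2, 7, 12), (3, 10, 15)].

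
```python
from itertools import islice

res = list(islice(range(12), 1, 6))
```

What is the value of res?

Step 1: islice(range(12), 1, 6) takes elements at indices [1, 6).
Step 2: Elements: [1, 2, 3, 4, 5].
Therefore res = [1, 2, 3, 4, 5].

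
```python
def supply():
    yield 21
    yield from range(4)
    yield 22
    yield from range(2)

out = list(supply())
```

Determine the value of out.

Step 1: Trace yields in order:
  yield 21
  yield 0
  yield 1
  yield 2
  yield 3
  yield 22
  yield 0
  yield 1
Therefore out = [21, 0, 1, 2, 3, 22, 0, 1].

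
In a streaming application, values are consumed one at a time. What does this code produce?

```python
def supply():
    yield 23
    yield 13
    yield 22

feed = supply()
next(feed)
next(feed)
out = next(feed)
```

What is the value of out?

Step 1: supply() creates a generator.
Step 2: next(feed) yields 23 (consumed and discarded).
Step 3: next(feed) yields 13 (consumed and discarded).
Step 4: next(feed) yields 22, assigned to out.
Therefore out = 22.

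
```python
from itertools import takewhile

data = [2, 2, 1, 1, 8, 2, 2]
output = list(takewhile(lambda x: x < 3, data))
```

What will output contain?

Step 1: takewhile stops at first element >= 3:
  2 < 3: take
  2 < 3: take
  1 < 3: take
  1 < 3: take
  8 >= 3: stop
Therefore output = [2, 2, 1, 1].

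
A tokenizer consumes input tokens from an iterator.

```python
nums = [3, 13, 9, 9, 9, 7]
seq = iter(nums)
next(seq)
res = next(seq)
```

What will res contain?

Step 1: Create iterator over [3, 13, 9, 9, 9, 7].
Step 2: next() consumes 3.
Step 3: next() returns 13.
Therefore res = 13.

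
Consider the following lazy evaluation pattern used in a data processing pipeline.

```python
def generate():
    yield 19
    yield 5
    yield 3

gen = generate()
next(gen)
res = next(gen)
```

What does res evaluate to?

Step 1: generate() creates a generator.
Step 2: next(gen) yields 19 (consumed and discarded).
Step 3: next(gen) yields 5, assigned to res.
Therefore res = 5.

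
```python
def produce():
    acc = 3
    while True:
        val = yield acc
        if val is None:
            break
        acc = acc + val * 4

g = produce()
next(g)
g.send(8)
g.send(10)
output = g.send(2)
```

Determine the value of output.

Step 1: next() -> yield acc=3.
Step 2: send(8) -> val=8, acc = 3 + 8*4 = 35, yield 35.
Step 3: send(10) -> val=10, acc = 35 + 10*4 = 75, yield 75.
Step 4: send(2) -> val=2, acc = 75 + 2*4 = 83, yield 83.
Therefore output = 83.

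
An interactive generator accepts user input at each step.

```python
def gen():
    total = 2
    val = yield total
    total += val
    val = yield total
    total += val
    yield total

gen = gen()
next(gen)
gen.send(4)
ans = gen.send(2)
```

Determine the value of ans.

Step 1: next() -> yield total=2.
Step 2: send(4) -> val=4, total = 2+4 = 6, yield 6.
Step 3: send(2) -> val=2, total = 6+2 = 8, yield 8.
Therefore ans = 8.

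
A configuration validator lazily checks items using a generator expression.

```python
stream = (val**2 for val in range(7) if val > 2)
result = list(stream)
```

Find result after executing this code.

Step 1: For range(7), keep val > 2, then square:
  val=0: 0 <= 2, excluded
  val=1: 1 <= 2, excluded
  val=2: 2 <= 2, excluded
  val=3: 3 > 2, yield 3**2 = 9
  val=4: 4 > 2, yield 4**2 = 16
  val=5: 5 > 2, yield 5**2 = 25
  val=6: 6 > 2, yield 6**2 = 36
Therefore result = [9, 16, 25, 36].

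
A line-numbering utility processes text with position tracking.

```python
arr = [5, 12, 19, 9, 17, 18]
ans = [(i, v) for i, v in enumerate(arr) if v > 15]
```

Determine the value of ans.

Step 1: Filter enumerate([5, 12, 19, 9, 17, 18]) keeping v > 15:
  (0, 5): 5 <= 15, excluded
  (1, 12): 12 <= 15, excluded
  (2, 19): 19 > 15, included
  (3, 9): 9 <= 15, excluded
  (4, 17): 17 > 15, included
  (5, 18): 18 > 15, included
Therefore ans = [(2, 19), (4, 17), (5, 18)].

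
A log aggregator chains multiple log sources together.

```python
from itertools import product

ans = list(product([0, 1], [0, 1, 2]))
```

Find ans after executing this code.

Step 1: product([0, 1], [0, 1, 2]) gives all pairs:
  (0, 0)
  (0, 1)
  (0, 2)
  (1, 0)
  (1, 1)
  (1, 2)
Therefore ans = [(0, 0), (0, 1), (0, 2), (1, 0), (1, 1), (1, 2)].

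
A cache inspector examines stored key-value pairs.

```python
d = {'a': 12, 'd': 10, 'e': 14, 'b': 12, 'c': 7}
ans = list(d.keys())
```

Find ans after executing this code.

Step 1: d.keys() returns the dictionary keys in insertion order.
Therefore ans = ['a', 'd', 'e', 'b', 'c'].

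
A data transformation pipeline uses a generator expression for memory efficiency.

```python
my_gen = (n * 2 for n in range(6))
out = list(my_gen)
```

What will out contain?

Step 1: For each n in range(6), compute n*2:
  n=0: 0*2 = 0
  n=1: 1*2 = 2
  n=2: 2*2 = 4
  n=3: 3*2 = 6
  n=4: 4*2 = 8
  n=5: 5*2 = 10
Therefore out = [0, 2, 4, 6, 8, 10].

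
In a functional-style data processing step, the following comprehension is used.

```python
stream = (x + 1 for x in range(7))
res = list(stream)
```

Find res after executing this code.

Step 1: For each x in range(7), compute x+1:
  x=0: 0+1 = 1
  x=1: 1+1 = 2
  x=2: 2+1 = 3
  x=3: 3+1 = 4
  x=4: 4+1 = 5
  x=5: 5+1 = 6
  x=6: 6+1 = 7
Therefore res = [1, 2, 3, 4, 5, 6, 7].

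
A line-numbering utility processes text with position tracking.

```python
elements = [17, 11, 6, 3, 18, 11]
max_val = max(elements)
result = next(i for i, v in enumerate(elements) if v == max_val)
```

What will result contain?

Step 1: max([17, 11, 6, 3, 18, 11]) = 18.
Step 2: Find first index where value == 18:
  Index 0: 17 != 18
  Index 1: 11 != 18
  Index 2: 6 != 18
  Index 3: 3 != 18
  Index 4: 18 == 18, found!
Therefore result = 4.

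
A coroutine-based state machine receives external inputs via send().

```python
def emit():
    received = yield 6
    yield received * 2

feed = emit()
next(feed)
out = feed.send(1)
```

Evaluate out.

Step 1: next(feed) advances to first yield, producing 6.
Step 2: send(1) resumes, received = 1.
Step 3: yield received * 2 = 1 * 2 = 2.
Therefore out = 2.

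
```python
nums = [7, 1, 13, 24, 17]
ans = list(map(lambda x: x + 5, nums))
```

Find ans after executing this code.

Step 1: Apply lambda x: x + 5 to each element:
  7 -> 12
  1 -> 6
  13 -> 18
  24 -> 29
  17 -> 22
Therefore ans = [12, 6, 18, 29, 22].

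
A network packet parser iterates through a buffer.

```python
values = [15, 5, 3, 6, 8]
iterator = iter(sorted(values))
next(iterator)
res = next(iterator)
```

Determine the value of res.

Step 1: sorted([15, 5, 3, 6, 8]) = [3, 5, 6, 8, 15].
Step 2: Create iterator and skip 1 elements.
Step 3: next() returns 5.
Therefore res = 5.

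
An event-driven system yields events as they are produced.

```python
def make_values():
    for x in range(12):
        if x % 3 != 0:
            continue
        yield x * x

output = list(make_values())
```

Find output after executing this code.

Step 1: Only yield x**2 when x is divisible by 3:
  x=0: 0 % 3 == 0, yield 0**2 = 0
  x=3: 3 % 3 == 0, yield 3**2 = 9
  x=6: 6 % 3 == 0, yield 6**2 = 36
  x=9: 9 % 3 == 0, yield 9**2 = 81
Therefore output = [0, 9, 36, 81].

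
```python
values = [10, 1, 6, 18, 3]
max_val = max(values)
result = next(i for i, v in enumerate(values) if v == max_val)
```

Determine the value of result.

Step 1: max([10, 1, 6, 18, 3]) = 18.
Step 2: Find first index where value == 18:
  Index 0: 10 != 18
  Index 1: 1 != 18
  Index 2: 6 != 18
  Index 3: 18 == 18, found!
Therefore result = 3.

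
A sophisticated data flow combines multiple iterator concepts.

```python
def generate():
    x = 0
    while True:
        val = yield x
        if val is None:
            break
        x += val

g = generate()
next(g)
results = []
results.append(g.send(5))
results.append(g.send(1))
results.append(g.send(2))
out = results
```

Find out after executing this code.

Step 1: next(g) -> yield 0.
Step 2: send(5) -> x = 5, yield 5.
Step 3: send(1) -> x = 6, yield 6.
Step 4: send(2) -> x = 8, yield 8.
Therefore out = [5, 6, 8].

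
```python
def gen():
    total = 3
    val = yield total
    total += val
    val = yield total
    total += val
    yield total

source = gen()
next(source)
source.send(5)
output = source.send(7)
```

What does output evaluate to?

Step 1: next() -> yield total=3.
Step 2: send(5) -> val=5, total = 3+5 = 8, yield 8.
Step 3: send(7) -> val=7, total = 8+7 = 15, yield 15.
Therefore output = 15.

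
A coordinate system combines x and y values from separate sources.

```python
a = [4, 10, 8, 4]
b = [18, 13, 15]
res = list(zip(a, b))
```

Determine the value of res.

Step 1: zip stops at shortest (len(a)=4, len(b)=3):
  Index 0: (4, 18)
  Index 1: (10, 13)
  Index 2: (8, 15)
Step 2: Last element of a (4) has no pair, dropped.
Therefore res = [(4, 18), (10, 13), (8, 15)].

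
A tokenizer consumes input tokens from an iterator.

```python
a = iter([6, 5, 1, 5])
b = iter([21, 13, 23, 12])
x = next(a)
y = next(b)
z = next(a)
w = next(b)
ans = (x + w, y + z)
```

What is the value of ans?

Step 1: a iterates [6, 5, 1, 5], b iterates [21, 13, 23, 12].
Step 2: x = next(a) = 6, y = next(b) = 21.
Step 3: z = next(a) = 5, w = next(b) = 13.
Step 4: ans = (6 + 13, 21 + 5) = (19, 26).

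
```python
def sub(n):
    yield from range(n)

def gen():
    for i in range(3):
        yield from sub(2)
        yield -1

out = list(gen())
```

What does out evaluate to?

Step 1: For each i in range(3):
  i=0: yield from sub(2) -> [0, 1], then yield -1
  i=1: yield from sub(2) -> [0, 1], then yield -1
  i=2: yield from sub(2) -> [0, 1], then yield -1
Therefore out = [0, 1, -1, 0, 1, -1, 0, 1, -1].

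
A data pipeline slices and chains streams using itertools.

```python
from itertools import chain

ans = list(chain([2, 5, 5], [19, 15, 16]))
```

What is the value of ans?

Step 1: chain() concatenates iterables: [2, 5, 5] + [19, 15, 16].
Therefore ans = [2, 5, 5, 19, 15, 16].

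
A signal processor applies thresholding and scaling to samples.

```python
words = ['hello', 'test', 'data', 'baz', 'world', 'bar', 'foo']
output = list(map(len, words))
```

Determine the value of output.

Step 1: Map len() to each word:
  'hello' -> 5
  'test' -> 4
  'data' -> 4
  'baz' -> 3
  'world' -> 5
  'bar' -> 3
  'foo' -> 3
Therefore output = [5, 4, 4, 3, 5, 3, 3].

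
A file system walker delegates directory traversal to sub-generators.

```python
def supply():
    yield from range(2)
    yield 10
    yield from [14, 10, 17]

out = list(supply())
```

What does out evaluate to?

Step 1: Trace yields in order:
  yield 0
  yield 1
  yield 10
  yield 14
  yield 10
  yield 17
Therefore out = [0, 1, 10, 14, 10, 17].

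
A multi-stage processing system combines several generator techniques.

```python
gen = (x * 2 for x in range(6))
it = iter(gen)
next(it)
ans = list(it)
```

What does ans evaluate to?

Step 1: Generator produces [0, 2, 4, 6, 8, 10].
Step 2: next(it) consumes first element (0).
Step 3: list(it) collects remaining: [2, 4, 6, 8, 10].
Therefore ans = [2, 4, 6, 8, 10].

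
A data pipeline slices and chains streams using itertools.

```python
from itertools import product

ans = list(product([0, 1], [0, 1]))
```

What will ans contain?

Step 1: product([0, 1], [0, 1]) gives all pairs:
  (0, 0)
  (0, 1)
  (1, 0)
  (1, 1)
Therefore ans = [(0, 0), (0, 1), (1, 0), (1, 1)].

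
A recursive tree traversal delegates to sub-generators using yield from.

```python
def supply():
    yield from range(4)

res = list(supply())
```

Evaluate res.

Step 1: yield from delegates to the iterable, yielding each element.
Step 2: Collected values: [0, 1, 2, 3].
Therefore res = [0, 1, 2, 3].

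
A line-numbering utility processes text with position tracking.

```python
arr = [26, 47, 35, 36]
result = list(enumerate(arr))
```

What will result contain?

Step 1: enumerate pairs each element with its index:
  (0, 26)
  (1, 47)
  (2, 35)
  (3, 36)
Therefore result = [(0, 26), (1, 47), (2, 35), (3, 36)].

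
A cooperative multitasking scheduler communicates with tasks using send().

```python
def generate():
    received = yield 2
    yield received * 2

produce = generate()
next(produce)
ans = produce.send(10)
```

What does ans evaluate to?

Step 1: next(produce) advances to first yield, producing 2.
Step 2: send(10) resumes, received = 10.
Step 3: yield received * 2 = 10 * 2 = 20.
Therefore ans = 20.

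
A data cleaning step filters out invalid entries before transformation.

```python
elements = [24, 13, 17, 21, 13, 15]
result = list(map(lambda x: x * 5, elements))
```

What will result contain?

Step 1: Apply lambda x: x * 5 to each element:
  24 -> 120
  13 -> 65
  17 -> 85
  21 -> 105
  13 -> 65
  15 -> 75
Therefore result = [120, 65, 85, 105, 65, 75].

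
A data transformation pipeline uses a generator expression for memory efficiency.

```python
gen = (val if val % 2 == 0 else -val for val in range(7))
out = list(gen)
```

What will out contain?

Step 1: For each val in range(7), yield val if even, else -val:
  val=0: even, yield 0
  val=1: odd, yield -1
  val=2: even, yield 2
  val=3: odd, yield -3
  val=4: even, yield 4
  val=5: odd, yield -5
  val=6: even, yield 6
Therefore out = [0, -1, 2, -3, 4, -5, 6].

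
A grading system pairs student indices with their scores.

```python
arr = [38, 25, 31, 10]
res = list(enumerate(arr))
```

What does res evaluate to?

Step 1: enumerate pairs each element with its index:
  (0, 38)
  (1, 25)
  (2, 31)
  (3, 10)
Therefore res = [(0, 38), (1, 25), (2, 31), (3, 10)].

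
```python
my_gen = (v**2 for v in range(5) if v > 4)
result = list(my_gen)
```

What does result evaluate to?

Step 1: For range(5), keep v > 4, then square:
  v=0: 0 <= 4, excluded
  v=1: 1 <= 4, excluded
  v=2: 2 <= 4, excluded
  v=3: 3 <= 4, excluded
  v=4: 4 <= 4, excluded
Therefore result = [].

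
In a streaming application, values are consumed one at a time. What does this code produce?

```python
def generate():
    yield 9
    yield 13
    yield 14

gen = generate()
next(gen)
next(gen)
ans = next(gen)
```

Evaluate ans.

Step 1: generate() creates a generator.
Step 2: next(gen) yields 9 (consumed and discarded).
Step 3: next(gen) yields 13 (consumed and discarded).
Step 4: next(gen) yields 14, assigned to ans.
Therefore ans = 14.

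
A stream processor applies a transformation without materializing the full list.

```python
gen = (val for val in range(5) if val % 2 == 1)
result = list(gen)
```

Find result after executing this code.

Step 1: Filter range(5) keeping only odd values:
  val=0: even, excluded
  val=1: odd, included
  val=2: even, excluded
  val=3: odd, included
  val=4: even, excluded
Therefore result = [1, 3].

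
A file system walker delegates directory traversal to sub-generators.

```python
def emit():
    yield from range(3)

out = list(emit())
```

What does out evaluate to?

Step 1: yield from delegates to the iterable, yielding each element.
Step 2: Collected values: [0, 1, 2].
Therefore out = [0, 1, 2].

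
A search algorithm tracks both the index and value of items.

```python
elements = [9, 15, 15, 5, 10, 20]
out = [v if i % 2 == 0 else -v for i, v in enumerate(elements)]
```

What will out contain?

Step 1: For each (i, v), keep v if i is even, negate if odd:
  i=0 (even): keep 9
  i=1 (odd): negate to -15
  i=2 (even): keep 15
  i=3 (odd): negate to -5
  i=4 (even): keep 10
  i=5 (odd): negate to -20
Therefore out = [9, -15, 15, -5, 10, -20].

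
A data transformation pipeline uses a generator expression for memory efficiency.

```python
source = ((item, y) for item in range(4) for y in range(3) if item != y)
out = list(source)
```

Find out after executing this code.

Step 1: Nested generator over range(4) x range(3) where item != y:
  (0, 0): excluded (item == y)
  (0, 1): included
  (0, 2): included
  (1, 0): included
  (1, 1): excluded (item == y)
  (1, 2): included
  (2, 0): included
  (2, 1): included
  (2, 2): excluded (item == y)
  (3, 0): included
  (3, 1): included
  (3, 2): included
Therefore out = [(0, 1), (0, 2), (1, 0), (1, 2), (2, 0), (2, 1), (3, 0), (3, 1), (3, 2)].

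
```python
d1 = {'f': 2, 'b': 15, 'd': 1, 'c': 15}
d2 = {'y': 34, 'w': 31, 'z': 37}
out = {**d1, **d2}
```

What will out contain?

Step 1: Merge d1 and d2 (d2 values override on key conflicts).
Step 2: d1 has keys ['f', 'b', 'd', 'c'], d2 has keys ['y', 'w', 'z'].
Therefore out = {'f': 2, 'b': 15, 'd': 1, 'c': 15, 'y': 34, 'w': 31, 'z': 37}.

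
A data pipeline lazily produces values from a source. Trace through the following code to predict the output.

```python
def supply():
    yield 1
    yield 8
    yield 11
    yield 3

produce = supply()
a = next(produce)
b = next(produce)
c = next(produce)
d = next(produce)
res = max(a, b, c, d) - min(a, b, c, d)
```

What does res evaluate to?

Step 1: Create generator and consume all values:
  a = next(produce) = 1
  b = next(produce) = 8
  c = next(produce) = 11
  d = next(produce) = 3
Step 2: max = 11, min = 1, res = 11 - 1 = 10.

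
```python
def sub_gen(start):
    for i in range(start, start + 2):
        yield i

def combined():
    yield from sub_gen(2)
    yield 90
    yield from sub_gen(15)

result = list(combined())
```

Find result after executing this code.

Step 1: combined() delegates to sub_gen(2):
  yield 2
  yield 3
Step 2: yield 90
Step 3: Delegates to sub_gen(15):
  yield 15
  yield 16
Therefore result = [2, 3, 90, 15, 16].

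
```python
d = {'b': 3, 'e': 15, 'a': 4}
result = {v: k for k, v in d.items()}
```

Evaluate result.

Step 1: Invert dict (swap keys and values):
  'b': 3 -> 3: 'b'
  'e': 15 -> 15: 'e'
  'a': 4 -> 4: 'a'
Therefore result = {3: 'b', 15: 'e', 4: 'a'}.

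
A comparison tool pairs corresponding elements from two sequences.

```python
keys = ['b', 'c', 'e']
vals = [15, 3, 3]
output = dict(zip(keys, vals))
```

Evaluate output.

Step 1: zip pairs keys with values:
  'b' -> 15
  'c' -> 3
  'e' -> 3
Therefore output = {'b': 15, 'c': 3, 'e': 3}.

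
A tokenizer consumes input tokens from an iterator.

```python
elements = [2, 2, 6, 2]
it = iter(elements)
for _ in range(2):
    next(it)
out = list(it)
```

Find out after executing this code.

Step 1: Create iterator over [2, 2, 6, 2].
Step 2: Advance 2 positions (consuming [2, 2]).
Step 3: list() collects remaining elements: [6, 2].
Therefore out = [6, 2].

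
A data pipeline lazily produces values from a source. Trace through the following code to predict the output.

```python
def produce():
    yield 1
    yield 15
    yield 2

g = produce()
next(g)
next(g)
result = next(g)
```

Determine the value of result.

Step 1: produce() creates a generator.
Step 2: next(g) yields 1 (consumed and discarded).
Step 3: next(g) yields 15 (consumed and discarded).
Step 4: next(g) yields 2, assigned to result.
Therefore result = 2.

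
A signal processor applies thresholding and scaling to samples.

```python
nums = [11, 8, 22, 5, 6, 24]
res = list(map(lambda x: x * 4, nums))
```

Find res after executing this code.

Step 1: Apply lambda x: x * 4 to each element:
  11 -> 44
  8 -> 32
  22 -> 88
  5 -> 20
  6 -> 24
  24 -> 96
Therefore res = [44, 32, 88, 20, 24, 96].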